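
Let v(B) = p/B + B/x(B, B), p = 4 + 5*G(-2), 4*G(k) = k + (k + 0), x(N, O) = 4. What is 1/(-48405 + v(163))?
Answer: -652/31533495 ≈ -2.0676e-5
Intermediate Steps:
G(k) = k/2 (G(k) = (k + (k + 0))/4 = (k + k)/4 = (2*k)/4 = k/2)
p = -1 (p = 4 + 5*((1/2)*(-2)) = 4 + 5*(-1) = 4 - 5 = -1)
v(B) = -1/B + B/4
1/(-48405 + v(163)) = 1/(-48405 + (-1/163 + (1/4)*163)) = 1/(-48405 + (-1*1/163 + 163/4)) = 1/(-48405 + (-1/163 + 163/4)) = 1/(-48405 + 26565/652) = 1/(-31533495/652) = -652/31533495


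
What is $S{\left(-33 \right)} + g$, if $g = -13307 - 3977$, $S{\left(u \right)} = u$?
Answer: $-17317$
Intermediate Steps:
$g = -17284$
$S{\left(-33 \right)} + g = -33 - 17284 = -17317$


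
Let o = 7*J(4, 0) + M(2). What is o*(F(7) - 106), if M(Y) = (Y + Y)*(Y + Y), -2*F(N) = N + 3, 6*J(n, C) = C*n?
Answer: -1776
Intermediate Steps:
J(n, C) = C*n/6 (J(n, C) = (C*n)/6 = C*n/6)
F(N) = -3/2 - N/2 (F(N) = -(N + 3)/2 = -(3 + N)/2 = -3/2 - N/2)
M(Y) = 4*Y² (M(Y) = (2*Y)*(2*Y) = 4*Y²)
o = 16 (o = 7*((⅙)*0*4) + 4*2² = 7*0 + 4*4 = 0 + 16 = 16)
o*(F(7) - 106) = 16*((-3/2 - ½*7) - 106) = 16*((-3/2 - 7/2) - 106) = 16*(-5 - 106) = 16*(-111) = -1776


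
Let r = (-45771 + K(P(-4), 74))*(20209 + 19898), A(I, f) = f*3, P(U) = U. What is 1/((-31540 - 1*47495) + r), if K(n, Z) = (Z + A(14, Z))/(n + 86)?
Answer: -41/75262541976 ≈ -5.4476e-10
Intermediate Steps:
A(I, f) = 3*f
K(n, Z) = 4*Z/(86 + n) (K(n, Z) = (Z + 3*Z)/(n + 86) = (4*Z)/(86 + n) = 4*Z/(86 + n))
r = -75259301541/41 (r = (-45771 + 4*74/(86 - 4))*(20209 + 19898) = (-45771 + 4*74/82)*40107 = (-45771 + 4*74*(1/82))*40107 = (-45771 + 148/41)*40107 = -1876463/41*40107 = -75259301541/41 ≈ -1.8356e+9)
1/((-31540 - 1*47495) + r) = 1/((-31540 - 1*47495) - 75259301541/41) = 1/((-31540 - 47495) - 75259301541/41) = 1/(-79035 - 75259301541/41) = 1/(-75262541976/41) = -41/75262541976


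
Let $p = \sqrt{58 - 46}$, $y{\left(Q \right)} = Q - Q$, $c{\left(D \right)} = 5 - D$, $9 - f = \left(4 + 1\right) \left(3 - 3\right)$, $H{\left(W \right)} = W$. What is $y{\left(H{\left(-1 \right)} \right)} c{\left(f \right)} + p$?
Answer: $2 \sqrt{3} \approx 3.4641$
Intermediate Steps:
$f = 9$ ($f = 9 - \left(4 + 1\right) \left(3 - 3\right) = 9 - 5 \cdot 0 = 9 - 0 = 9 + 0 = 9$)
$y{\left(Q \right)} = 0$
$p = 2 \sqrt{3}$ ($p = \sqrt{12} = 2 \sqrt{3} \approx 3.4641$)
$y{\left(H{\left(-1 \right)} \right)} c{\left(f \right)} + p = 0 \left(5 - 9\right) + 2 \sqrt{3} = 0 \left(-4\right) + 2 \sqrt{3} = 0 + 2 \sqrt{3} = 2 \sqrt{3}$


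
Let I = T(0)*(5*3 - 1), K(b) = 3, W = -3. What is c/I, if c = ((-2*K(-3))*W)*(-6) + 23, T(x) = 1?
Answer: -85/14 ≈ -6.0714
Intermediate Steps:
I = 14 (I = 1*(5*3 - 1) = 1*(15 - 1) = 1*14 = 14)
c = -85 (c = (-2*3*(-3))*(-6) + 23 = -6*(-3)*(-6) + 23 = 18*(-6) + 23 = -108 + 23 = -85)
c/I = -85/14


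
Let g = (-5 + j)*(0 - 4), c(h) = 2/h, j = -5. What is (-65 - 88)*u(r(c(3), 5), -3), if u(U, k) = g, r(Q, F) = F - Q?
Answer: -6120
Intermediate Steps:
g = 40 (g = (-5 - 5)*(0 - 4) = -10*(-4) = 40)
u(U, k) = 40
(-65 - 88)*u(r(c(3), 5), -3) = (-65 - 88)*40 = -153*40 = -6120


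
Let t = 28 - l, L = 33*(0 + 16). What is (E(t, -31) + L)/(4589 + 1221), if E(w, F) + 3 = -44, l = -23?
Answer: 481/5810 ≈ 0.082788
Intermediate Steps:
L = 528 (L = 33*16 = 528)
t = 51 (t = 28 - 1*(-23) = 28 + 23 = 51)
E(w, F) = -47 (E(w, F) = -3 - 44 = -47)
(E(t, -31) + L)/(4589 + 1221) = (-47 + 528)/(4589 + 1221) = 481/5810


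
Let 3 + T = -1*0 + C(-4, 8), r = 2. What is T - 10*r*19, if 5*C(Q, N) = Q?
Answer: -1919/5 ≈ -383.80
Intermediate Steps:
C(Q, N) = Q/5
T = -19/5 (T = -3 + (-1*0 + (⅕)*(-4)) = -3 + (0 - ⅘) = -3 - ⅘ = -19/5 ≈ -3.8000)
T - 10*r*19 = -19/5 - 10*2*19 = -19/5 - 20*19 = -19/5 - 380 = -1919/5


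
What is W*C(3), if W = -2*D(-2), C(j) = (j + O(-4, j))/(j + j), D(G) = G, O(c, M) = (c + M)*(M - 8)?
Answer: 16/3 ≈ 5.3333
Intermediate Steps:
O(c, M) = (-8 + M)*(M + c) (O(c, M) = (M + c)*(-8 + M) = (-8 + M)*(M + c))
C(j) = (32 + j**2 - 11*j)/(2*j) (C(j) = (j + (j**2 - 8*j - 8*(-4) + j*(-4)))/(j + j) = (j + (j**2 - 8*j + 32 - 4*j))/((2*j)) = (j + (32 + j**2 - 12*j))*(1/(2*j)) = (32 + j**2 - 11*j)*(1/(2*j)) = (32 + j**2 - 11*j)/(2*j))
W = 4 (W = -2*(-2) = 4)
W*C(3) = 4*(-11/2 + (1/2)*3 + 16/3) = 4*(-11/2 + 3/2 + 16*(1/3)) = 4*(-11/2 + 3/2 + 16/3) = 4*(4/3) = 16/3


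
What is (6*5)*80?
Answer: 2400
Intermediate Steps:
(6*5)*80 = 30*80 = 2400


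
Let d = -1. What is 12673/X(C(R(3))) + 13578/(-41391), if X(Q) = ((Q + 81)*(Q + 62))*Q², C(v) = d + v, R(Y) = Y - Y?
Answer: 2092637/922320 ≈ 2.2689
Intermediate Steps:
R(Y) = 0
C(v) = -1 + v
X(Q) = Q²*(62 + Q)*(81 + Q) (X(Q) = ((81 + Q)*(62 + Q))*Q² = ((62 + Q)*(81 + Q))*Q² = Q²*(62 + Q)*(81 + Q))
12673/X(C(R(3))) + 13578/(-41391) = 12673/(((-1 + 0)²*(5022 + (-1 + 0)² + 143*(-1 + 0)))) + 13578/(-41391) = 12673/(((-1)²*(5022 + (-1)² + 143*(-1)))) + 13578*(-1/41391) = 12673/((1*(5022 + 1 - 143))) - 62/189 = 12673/((1*4880)) - 62/189 = 12673/4880 - 62/189 = 2092637/922320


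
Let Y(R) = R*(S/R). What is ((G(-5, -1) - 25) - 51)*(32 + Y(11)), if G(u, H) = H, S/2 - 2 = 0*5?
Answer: -2772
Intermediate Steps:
S = 4 (S = 4 + 2*(0*5) = 4 + 2*0 = 4 + 0 = 4)
Y(R) = 4 (Y(R) = R*(4/R) = 4)
((G(-5, -1) - 25) - 51)*(32 + Y(11)) = ((-1 - 25) - 51)*(32 + 4) = (-26 - 51)*36 = -77*36 = -2772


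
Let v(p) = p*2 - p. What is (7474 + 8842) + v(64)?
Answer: 16380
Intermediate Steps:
v(p) = p (v(p) = 2*p - p = p)
(7474 + 8842) + v(64) = (7474 + 8842) + 64 = 16316 + 64 = 16380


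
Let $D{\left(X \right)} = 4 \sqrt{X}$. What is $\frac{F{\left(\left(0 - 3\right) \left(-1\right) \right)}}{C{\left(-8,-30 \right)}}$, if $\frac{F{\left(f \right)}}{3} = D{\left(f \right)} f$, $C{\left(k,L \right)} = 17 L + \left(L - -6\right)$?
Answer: $- \frac{6 \sqrt{3}}{89} \approx -0.11677$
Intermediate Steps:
$C{\left(k,L \right)} = 6 + 18 L$ ($C{\left(k,L \right)} = 17 L + \left(L + 6\right) = 17 L + \left(6 + L\right) = 6 + 18 L$)
$F{\left(f \right)} = 12 f^{\frac{3}{2}}$ ($F{\left(f \right)} = 3 \cdot 4 \sqrt{f} f = 3 \cdot 4 f^{\frac{3}{2}} = 12 f^{\frac{3}{2}}$)
$\frac{F{\left(\left(0 - 3\right) \left(-1\right) \right)}}{C{\left(-8,-30 \right)}} = \frac{12 \left(\left(0 - 3\right) \left(-1\right)\right)^{\frac{3}{2}}}{6 + 18 \left(-30\right)} = \frac{12 \left(\left(-3\right) \left(-1\right)\right)^{\frac{3}{2}}}{6 - 540} = \frac{12 \cdot 3^{\frac{3}{2}}}{-534} = 12 \cdot 3 \sqrt{3} \left(- \frac{1}{534}\right) = 36 \sqrt{3} \left(- \frac{1}{534}\right) = - \frac{6 \sqrt{3}}{89}$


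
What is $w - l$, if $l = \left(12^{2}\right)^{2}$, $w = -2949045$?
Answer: $-2969781$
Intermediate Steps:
$l = 20736$ ($l = 144^{2} = 20736$)
$w - l = -2949045 - 20736 = -2969781$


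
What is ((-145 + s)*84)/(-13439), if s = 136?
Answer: 756/13439 ≈ 0.056254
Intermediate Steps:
((-145 + s)*84)/(-13439) = ((-145 + 136)*84)/(-13439) = -9*84*(-1/13439) = -756*(-1/13439) = 756/13439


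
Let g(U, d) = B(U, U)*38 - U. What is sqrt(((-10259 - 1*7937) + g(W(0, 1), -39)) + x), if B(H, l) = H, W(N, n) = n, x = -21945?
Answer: 6*I*sqrt(1114) ≈ 200.26*I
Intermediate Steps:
g(U, d) = 37*U (g(U, d) = U*38 - U = 38*U - U = 37*U)
sqrt(((-10259 - 1*7937) + g(W(0, 1), -39)) + x) = sqrt(((-10259 - 1*7937) + 37*1) - 21945) = sqrt(((-10259 - 7937) + 37) - 21945) = sqrt((-18196 + 37) - 21945) = sqrt(-18159 - 21945) = sqrt(-40104) = 6*I*sqrt(1114)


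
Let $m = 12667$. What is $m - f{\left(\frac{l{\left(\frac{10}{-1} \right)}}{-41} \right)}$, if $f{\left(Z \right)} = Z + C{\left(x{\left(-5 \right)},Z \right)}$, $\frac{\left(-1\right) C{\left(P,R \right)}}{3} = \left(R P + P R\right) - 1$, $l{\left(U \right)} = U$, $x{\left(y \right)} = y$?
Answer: $\frac{518914}{41} \approx 12656.0$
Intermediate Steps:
$C{\left(P,R \right)} = 3 - 6 P R$ ($C{\left(P,R \right)} = - 3 \left(\left(R P + P R\right) - 1\right) = - 3 \left(\left(P R + P R\right) - 1\right) = - 3 \left(2 P R - 1\right) = - 3 \left(-1 + 2 P R\right) = 3 - 6 P R$)
$f{\left(Z \right)} = 3 + 31 Z$ ($f{\left(Z \right)} = Z + \left(3 - - 30 Z\right) = Z + \left(3 + 30 Z\right) = 3 + 31 Z$)
$m - f{\left(\frac{l{\left(\frac{10}{-1} \right)}}{-41} \right)} = 12667 - \left(3 + 31 \frac{10 \frac{1}{-1}}{-41}\right) = 12667 - \left(3 + 31 \cdot 10 \left(-1\right) \left(- \frac{1}{41}\right)\right) = 12667 - \left(3 + 31 \left(\left(-10\right) \left(- \frac{1}{41}\right)\right)\right) = 12667 - \left(3 + 31 \cdot \frac{10}{41}\right) = 12667 - \left(3 + \frac{310}{41}\right) = 12667 - \frac{433}{41} = \frac{518914}{41}$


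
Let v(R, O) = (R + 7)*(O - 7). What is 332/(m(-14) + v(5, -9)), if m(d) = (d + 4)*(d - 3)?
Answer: -166/11 ≈ -15.091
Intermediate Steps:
v(R, O) = (-7 + O)*(7 + R) (v(R, O) = (7 + R)*(-7 + O) = (-7 + O)*(7 + R))
m(d) = (-3 + d)*(4 + d) (m(d) = (4 + d)*(-3 + d) = (-3 + d)*(4 + d))
332/(m(-14) + v(5, -9)) = 332/((-12 - 14 + (-14)²) + (-49 - 7*5 + 7*(-9) - 9*5)) = 332/((-12 - 14 + 196) + (-49 - 35 - 63 - 45)) = 332/(170 - 192) = 332/(-22) = -1/22*332 = -166/11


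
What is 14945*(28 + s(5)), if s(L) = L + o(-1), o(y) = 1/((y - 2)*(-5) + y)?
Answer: 988505/2 ≈ 4.9425e+5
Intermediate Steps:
o(y) = 1/(10 - 4*y) (o(y) = 1/((-2 + y)*(-5) + y) = 1/((10 - 5*y) + y) = 1/(10 - 4*y))
s(L) = 1/14 + L (s(L) = L - 1/(-10 + 4*(-1)) = L - 1/(-10 - 4) = L - 1/(-14) = L - 1*(-1/14) = L + 1/14 = 1/14 + L)
14945*(28 + s(5)) = 14945*(28 + (1/14 + 5)) = 14945*(28 + 71/14) = 14945*(463/14) = 988505/2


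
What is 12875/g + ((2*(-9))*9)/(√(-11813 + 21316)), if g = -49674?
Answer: -12875/49674 - 162*√9503/9503 ≈ -1.9210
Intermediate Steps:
12875/g + ((2*(-9))*9)/(√(-11813 + 21316)) = 12875/(-49674) + ((2*(-9))*9)/(√(-11813 + 21316)) = 12875*(-1/49674) + (-18*9)/(√9503) = -12875/49674 - 162*√9503/9503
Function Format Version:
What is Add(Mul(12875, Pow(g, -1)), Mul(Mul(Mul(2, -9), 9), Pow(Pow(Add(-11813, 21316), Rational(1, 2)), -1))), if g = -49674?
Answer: Add(Rational(-12875, 49674), Mul(Rational(-162, 9503), Pow(9503, Rational(1, 2)))) ≈ -1.9210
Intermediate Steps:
Add(Mul(12875, Pow(g, -1)), Mul(Mul(Mul(2, -9), 9), Pow(Pow(Add(-11813, 21316), Rational(1, 2)), -1))) = Add(Mul(12875, Pow(-49674, -1)), Mul(Mul(Mul(2, -9), 9), Pow(Pow(Add(-11813, 21316), Rational(1, 2)), -1))) = Add(Mul(12875, Rational(-1, 49674)), Mul(Mul(-18, 9), Pow(Pow(9503, Rational(1, 2)), -1))) = Add(Rational(-12875, 49674), Mul(-162, Mul(Rational(1, 9503), Pow(9503, Rational(1, 2))))) = Add(Rational(-12875, 49674), Mul(Rational(-162, 9503), Pow(9503, Rational(1, 2))))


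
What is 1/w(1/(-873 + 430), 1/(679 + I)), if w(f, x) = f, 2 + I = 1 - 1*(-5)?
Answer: -443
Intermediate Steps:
I = 4 (I = -2 + (1 - 1*(-5)) = -2 + (1 + 5) = -2 + 6 = 4)
1/w(1/(-873 + 430), 1/(679 + I)) = 1/(1/(-873 + 430)) = 1/(1/(-443)) = 1/(-1/443) = -443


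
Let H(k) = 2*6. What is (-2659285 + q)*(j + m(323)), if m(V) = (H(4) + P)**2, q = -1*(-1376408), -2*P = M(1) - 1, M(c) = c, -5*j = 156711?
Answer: 200117266107/5 ≈ 4.0023e+10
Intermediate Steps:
j = -156711/5 (j = -1/5*156711 = -156711/5 ≈ -31342.)
H(k) = 12
P = 0 (P = -(1 - 1)/2 = -1/2*0 = 0)
q = 1376408
m(V) = 144 (m(V) = (12 + 0)**2 = 12**2 = 144)
(-2659285 + q)*(j + m(323)) = (-2659285 + 1376408)*(-156711/5 + 144) = -1282877*(-155991/5) = 200117266107/5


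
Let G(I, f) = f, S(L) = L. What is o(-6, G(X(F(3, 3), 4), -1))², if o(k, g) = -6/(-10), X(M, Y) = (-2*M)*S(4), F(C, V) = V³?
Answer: 9/25 ≈ 0.36000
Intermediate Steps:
X(M, Y) = -8*M (X(M, Y) = -2*M*4 = -8*M)
o(k, g) = ⅗ (o(k, g) = -6*(-⅒) = ⅗)
o(-6, G(X(F(3, 3), 4), -1))² = (⅗)² = 9/25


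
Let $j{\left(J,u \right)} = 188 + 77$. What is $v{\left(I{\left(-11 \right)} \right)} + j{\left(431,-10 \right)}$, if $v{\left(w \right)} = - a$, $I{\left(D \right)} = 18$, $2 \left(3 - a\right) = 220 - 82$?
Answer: $331$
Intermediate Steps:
$j{\left(J,u \right)} = 265$
$a = -66$ ($a = 3 - \frac{220 - 82}{2} = 3 - 69 = -66$)
$v{\left(w \right)} = 66$ ($v{\left(w \right)} = \left(-1\right) \left(-66\right) = 66$)
$v{\left(I{\left(-11 \right)} \right)} + j{\left(431,-10 \right)} = 66 + 265 = 331$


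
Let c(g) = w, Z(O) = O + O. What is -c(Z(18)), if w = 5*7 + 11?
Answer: -46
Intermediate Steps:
Z(O) = 2*O
w = 46 (w = 35 + 11 = 46)
c(g) = 46
-c(Z(18)) = -1*46 = -46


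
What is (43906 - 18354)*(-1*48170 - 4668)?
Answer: -1350116576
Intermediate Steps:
(43906 - 18354)*(-1*48170 - 4668) = 25552*(-48170 - 4668) = 25552*(-52838) = -1350116576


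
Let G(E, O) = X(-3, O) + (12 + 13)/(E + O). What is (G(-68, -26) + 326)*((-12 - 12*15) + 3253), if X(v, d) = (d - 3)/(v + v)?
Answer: 142673210/141 ≈ 1.0119e+6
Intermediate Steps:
X(v, d) = (-3 + d)/(2*v) (X(v, d) = (-3 + d)/((2*v)) = (-3 + d)*(1/(2*v)) = (-3 + d)/(2*v))
G(E, O) = 1/2 + 25/(E + O) - O/6 (G(E, O) = (1/2)*(-3 + O)/(-3) + (12 + 13)/(E + O) = (1/2)*(-1/3)*(-3 + O) + 25/(E + O) = (1/2 - O/6) + 25/(E + O) = 1/2 + 25/(E + O) - O/6)
(G(-68, -26) + 326)*((-12 - 12*15) + 3253) = ((150 - 68*(3 - 1*(-26)) - 26*(3 - 1*(-26)))/(6*(-68 - 26)) + 326)*((-12 - 12*15) + 3253) = ((1/6)*(150 - 68*(3 + 26) - 26*(3 + 26))/(-94) + 326)*((-12 - 180) + 3253) = ((1/6)*(-1/94)*(150 - 68*29 - 26*29) + 326)*(-192 + 3253) = ((1/6)*(-1/94)*(150 - 1972 - 754) + 326)*3061 = ((1/6)*(-1/94)*(-2576) + 326)*3061 = (644/141 + 326)*3061 = (46610/141)*3061 = 142673210/141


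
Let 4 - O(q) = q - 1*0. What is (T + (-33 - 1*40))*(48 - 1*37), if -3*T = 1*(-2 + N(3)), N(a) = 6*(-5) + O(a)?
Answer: -2068/3 ≈ -689.33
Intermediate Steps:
O(q) = 4 - q (O(q) = 4 - (q - 1*0) = 4 - (q + 0) = 4 - q)
N(a) = -26 - a (N(a) = 6*(-5) + (4 - a) = -30 + (4 - a) = -26 - a)
T = 31/3 (T = -(-2 + (-26 - 1*3))/3 = -(-2 + (-26 - 3))/3 = -(-2 - 29)/3 = -(-31)/3 = -⅓*(-31) = 31/3 ≈ 10.333)
(T + (-33 - 1*40))*(48 - 1*37) = (31/3 + (-33 - 1*40))*(48 - 1*37) = (31/3 + (-33 - 40))*(48 - 37) = (31/3 - 73)*11 = -188/3*11 = -2068/3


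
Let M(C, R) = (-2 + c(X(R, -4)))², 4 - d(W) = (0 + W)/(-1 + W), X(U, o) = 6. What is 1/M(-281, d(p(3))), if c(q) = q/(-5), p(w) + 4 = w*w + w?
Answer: 25/256 ≈ 0.097656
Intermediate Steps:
p(w) = -4 + w + w² (p(w) = -4 + (w*w + w) = -4 + (w² + w) = -4 + (w + w²) = -4 + w + w²)
c(q) = -q/5 (c(q) = q*(-⅕) = -q/5)
d(W) = 4 - W/(-1 + W) (d(W) = 4 - (0 + W)/(-1 + W) = 4 - W/(-1 + W))
M(C, R) = 256/25 (M(C, R) = (-2 - ⅕*6)² = (-2 - 6/5)² = (-16/5)² = 256/25)
1/M(-281, d(p(3))) = 1/(256/25) = 25/256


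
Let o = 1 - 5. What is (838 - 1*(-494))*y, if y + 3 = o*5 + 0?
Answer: -30636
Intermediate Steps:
o = -4
y = -23 (y = -3 + (-4*5 + 0) = -3 + (-20 + 0) = -3 - 20 = -23)
(838 - 1*(-494))*y = (838 - 1*(-494))*(-23) = (838 + 494)*(-23) = 1332*(-23) = -30636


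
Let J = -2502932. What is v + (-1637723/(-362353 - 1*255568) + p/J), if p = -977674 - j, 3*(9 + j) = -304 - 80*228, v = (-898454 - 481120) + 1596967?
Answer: 1008683429508674467/4639842733116 ≈ 2.1740e+5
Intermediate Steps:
v = 217393 (v = -1379574 + 1596967 = 217393)
j = -18571/3 (j = -9 + (-304 - 80*228)/3 = -9 + (-304 - 18240)/3 = -9 + (⅓)*(-18544) = -9 - 18544/3 = -18571/3 ≈ -6190.3)
p = -2914451/3 (p = -977674 - 1*(-18571/3) = -977674 + 18571/3 = -2914451/3 ≈ -9.7148e+5)
v + (-1637723/(-362353 - 1*255568) + p/J) = 217393 + (-1637723/(-362353 - 1*255568) - 2914451/3/(-2502932)) = 217393 + (-1637723/(-362353 - 255568) - 2914451/3*(-1/2502932)) = 217393 + (-1637723/(-617921) + 2914451/7508796) = 217393 + (-1637723*(-1/617921) + 2914451/7508796) = 217393 + (1637723/617921 + 2914451/7508796) = 217393 + 14098228387879/4639842733116 = 1008683429508674467/4639842733116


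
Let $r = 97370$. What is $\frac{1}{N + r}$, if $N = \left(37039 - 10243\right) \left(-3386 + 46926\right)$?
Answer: $\frac{1}{1166795210} \approx 8.5705 \cdot 10^{-10}$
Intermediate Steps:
$N = 1166697840$ ($N = 26796 \cdot 43540 = 1166697840$)
$\frac{1}{N + r} = \frac{1}{1166697840 + 97370} = \frac{1}{1166795210}$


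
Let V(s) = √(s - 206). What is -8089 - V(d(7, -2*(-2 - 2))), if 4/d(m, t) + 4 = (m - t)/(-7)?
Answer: -8089 - I*√16770/9 ≈ -8089.0 - 14.389*I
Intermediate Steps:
d(m, t) = 4/(-4 - m/7 + t/7) (d(m, t) = 4/(-4 + (m - t)/(-7)) = 4/(-4 + (m - t)*(-⅐)) = 4/(-4 + (-m/7 + t/7)) = 4/(-4 - m/7 + t/7))
V(s) = √(-206 + s)
-8089 - V(d(7, -2*(-2 - 2))) = -8089 - √(-206 + 28/(-28 - 2*(-2 - 2) - 1*7)) = -8089 - √(-206 + 28/(-28 - 2*(-4) - 7)) = -8089 - √(-206 + 28/(-28 + 8 - 7)) = -8089 - √(-206 + 28/(-27)) = -8089 - √(-206 + 28*(-1/27)) = -8089 - √(-206 - 28/27) = -8089 - √(-5590/27) = -8089 - I*√16770/9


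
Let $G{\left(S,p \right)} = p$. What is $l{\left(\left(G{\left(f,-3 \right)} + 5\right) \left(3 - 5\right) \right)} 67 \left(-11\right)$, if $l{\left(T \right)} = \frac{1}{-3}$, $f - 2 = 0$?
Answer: $\frac{737}{3} \approx 245.67$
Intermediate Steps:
$f = 2$ ($f = 2 + 0 = 2$)
$l{\left(T \right)} = - \frac{1}{3}$
$l{\left(\left(G{\left(f,-3 \right)} + 5\right) \left(3 - 5\right) \right)} 67 \left(-11\right) = \left(- \frac{1}{3}\right) 67 \left(-11\right) = \left(- \frac{67}{3}\right) \left(-11\right) = \frac{737}{3}$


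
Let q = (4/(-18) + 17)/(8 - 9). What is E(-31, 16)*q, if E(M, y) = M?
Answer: 4681/9 ≈ 520.11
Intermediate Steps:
q = -151/9 (q = (4*(-1/18) + 17)/(-1) = (-2/9 + 17)*(-1) = (151/9)*(-1) = -151/9 ≈ -16.778)
E(-31, 16)*q = -31*(-151/9) = 4681/9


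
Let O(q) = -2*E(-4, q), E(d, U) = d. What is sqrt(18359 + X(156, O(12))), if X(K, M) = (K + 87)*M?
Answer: sqrt(20303) ≈ 142.49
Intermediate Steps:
O(q) = 8 (O(q) = -2*(-4) = 8)
X(K, M) = M*(87 + K) (X(K, M) = (87 + K)*M = M*(87 + K))
sqrt(18359 + X(156, O(12))) = sqrt(18359 + 8*(87 + 156)) = sqrt(18359 + 8*243) = sqrt(18359 + 1944) = sqrt(20303)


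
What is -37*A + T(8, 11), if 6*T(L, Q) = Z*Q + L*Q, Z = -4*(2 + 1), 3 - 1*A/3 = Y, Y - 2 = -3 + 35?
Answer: 10301/3 ≈ 3433.7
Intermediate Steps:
Y = 34 (Y = 2 + (-3 + 35) = 2 + 32 = 34)
A = -93 (A = 9 - 3*34 = 9 - 102 = -93)
Z = -12 (Z = -4*3 = -12)
T(L, Q) = -2*Q + L*Q/6 (T(L, Q) = (-12*Q + L*Q)/6 = -2*Q + L*Q/6)
-37*A + T(8, 11) = -37*(-93) + (1/6)*11*(-12 + 8) = 3441 + (1/6)*11*(-4) = 3441 - 22/3 = 10301/3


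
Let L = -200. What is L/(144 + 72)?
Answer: -25/27 ≈ -0.92593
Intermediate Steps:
L/(144 + 72) = -200/(144 + 72) = -200/216 = -200*1/216 = -25/27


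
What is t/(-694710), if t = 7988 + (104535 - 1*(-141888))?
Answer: -254411/694710 ≈ -0.36621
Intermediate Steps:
t = 254411 (t = 7988 + (104535 + 141888) = 7988 + 246423 = 254411)
t/(-694710) = 254411/(-694710) = 254411*(-1/694710) = -254411/694710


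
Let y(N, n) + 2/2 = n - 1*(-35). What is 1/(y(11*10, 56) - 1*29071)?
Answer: -1/28981 ≈ -3.4505e-5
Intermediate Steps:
y(N, n) = 34 + n (y(N, n) = -1 + (n - 1*(-35)) = -1 + (n + 35) = -1 + (35 + n) = 34 + n)
1/(y(11*10, 56) - 1*29071) = 1/((34 + 56) - 1*29071) = 1/(90 - 29071) = 1/(-28981) = -1/28981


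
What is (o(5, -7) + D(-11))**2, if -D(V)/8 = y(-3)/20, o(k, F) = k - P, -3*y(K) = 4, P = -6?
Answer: 29929/225 ≈ 133.02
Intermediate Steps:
y(K) = -4/3 (y(K) = -1/3*4 = -4/3)
o(k, F) = 6 + k (o(k, F) = k - 1*(-6) = k + 6 = 6 + k)
D(V) = 8/15 (D(V) = -(-32)/(3*20) = -8*(-1/15) = 8/15)
(o(5, -7) + D(-11))**2 = ((6 + 5) + 8/15)**2 = (11 + 8/15)**2 = (173/15)**2 = 29929/225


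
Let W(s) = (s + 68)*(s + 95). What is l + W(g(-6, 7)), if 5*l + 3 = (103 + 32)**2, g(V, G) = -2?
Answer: 48912/5 ≈ 9782.4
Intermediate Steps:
l = 18222/5 (l = -3/5 + (103 + 32)**2/5 = -3/5 + (1/5)*135**2 = -3/5 + (1/5)*18225 = -3/5 + 3645 = 18222/5 ≈ 3644.4)
W(s) = (68 + s)*(95 + s)
l + W(g(-6, 7)) = 18222/5 + (6460 + (-2)**2 + 163*(-2)) = 18222/5 + (6460 + 4 - 326) = 18222/5 + 6138 = 48912/5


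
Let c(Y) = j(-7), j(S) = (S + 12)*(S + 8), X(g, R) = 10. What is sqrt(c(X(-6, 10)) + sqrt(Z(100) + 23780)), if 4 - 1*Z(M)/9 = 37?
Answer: sqrt(5 + sqrt(23483)) ≈ 12.579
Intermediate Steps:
Z(M) = -297 (Z(M) = 36 - 9*37 = 36 - 333 = -297)
j(S) = (8 + S)*(12 + S) (j(S) = (12 + S)*(8 + S) = (8 + S)*(12 + S))
c(Y) = 5 (c(Y) = 96 + (-7)**2 + 20*(-7) = 96 + 49 - 140 = 5)
sqrt(c(X(-6, 10)) + sqrt(Z(100) + 23780)) = sqrt(5 + sqrt(-297 + 23780)) = sqrt(5 + sqrt(23483))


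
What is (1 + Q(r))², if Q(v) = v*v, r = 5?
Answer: 676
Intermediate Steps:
Q(v) = v²
(1 + Q(r))² = (1 + 5²)² = (1 + 25)² = 26² = 676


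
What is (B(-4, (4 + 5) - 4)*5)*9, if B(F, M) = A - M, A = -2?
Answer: -315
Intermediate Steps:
B(F, M) = -2 - M
(B(-4, (4 + 5) - 4)*5)*9 = ((-2 - ((4 + 5) - 4))*5)*9 = ((-2 - (9 - 4))*5)*9 = ((-2 - 1*5)*5)*9 = ((-2 - 5)*5)*9 = -7*5*9 = -35*9 = -315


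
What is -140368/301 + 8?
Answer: -137960/301 ≈ -458.34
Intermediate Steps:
-140368/301 + 8 = -137960/301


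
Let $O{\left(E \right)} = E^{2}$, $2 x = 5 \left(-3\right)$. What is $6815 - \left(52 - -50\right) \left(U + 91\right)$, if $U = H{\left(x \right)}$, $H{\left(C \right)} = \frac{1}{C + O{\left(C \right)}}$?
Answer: $- \frac{160491}{65} \approx -2469.1$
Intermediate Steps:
$x = - \frac{15}{2}$ ($x = \frac{5 \left(-3\right)}{2} = \frac{1}{2} \left(-15\right) = - \frac{15}{2} \approx -7.5$)
$H{\left(C \right)} = \frac{1}{C + C^{2}}$
$U = \frac{4}{195}$ ($U = \frac{1}{\left(- \frac{15}{2}\right) \left(1 - \frac{15}{2}\right)} = - \frac{2}{15 \left(- \frac{13}{2}\right)} = \left(- \frac{2}{15}\right) \left(- \frac{2}{13}\right) = \frac{4}{195} \approx 0.020513$)
$6815 - \left(52 - -50\right) \left(U + 91\right) = 6815 - \left(52 - -50\right) \left(\frac{4}{195} + 91\right) = 6815 - \left(52 + 50\right) \frac{17749}{195} = 6815 - 102 \cdot \frac{17749}{195} = 6815 - \frac{603466}{65} = - \frac{160491}{65}$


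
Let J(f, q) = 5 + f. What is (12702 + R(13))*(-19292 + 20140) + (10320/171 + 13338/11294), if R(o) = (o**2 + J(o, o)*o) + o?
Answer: 3580622402069/321879 ≈ 1.1124e+7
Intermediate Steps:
R(o) = o + o**2 + o*(5 + o) (R(o) = (o**2 + (5 + o)*o) + o = (o**2 + o*(5 + o)) + o = o + o**2 + o*(5 + o))
(12702 + R(13))*(-19292 + 20140) + (10320/171 + 13338/11294) = (12702 + 2*13*(3 + 13))*(-19292 + 20140) + (10320/171 + 13338/11294) = (12702 + 2*13*16)*848 + (10320*(1/171) + 13338*(1/11294)) = (12702 + 416)*848 + (3440/57 + 6669/5647) = 13118*848 + 19805813/321879 = 11124064 + 19805813/321879 = 3580622402069/321879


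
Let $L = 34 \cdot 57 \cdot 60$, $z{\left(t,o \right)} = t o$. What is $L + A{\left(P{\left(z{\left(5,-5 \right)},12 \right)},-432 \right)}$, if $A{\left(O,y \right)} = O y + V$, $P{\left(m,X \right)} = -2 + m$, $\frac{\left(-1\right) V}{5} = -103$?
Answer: $128459$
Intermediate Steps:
$V = 515$ ($V = \left(-5\right) \left(-103\right) = 515$)
$z{\left(t,o \right)} = o t$
$L = 116280$ ($L = 1938 \cdot 60 = 116280$)
$A{\left(O,y \right)} = 515 + O y$ ($A{\left(O,y \right)} = O y + 515 = 515 + O y$)
$L + A{\left(P{\left(z{\left(5,-5 \right)},12 \right)},-432 \right)} = 116280 + \left(515 + \left(-2 - 25\right) \left(-432\right)\right) = 116280 + \left(515 - -11664\right) = 116280 + \left(515 + 11664\right) = 116280 + 12179 = 128459$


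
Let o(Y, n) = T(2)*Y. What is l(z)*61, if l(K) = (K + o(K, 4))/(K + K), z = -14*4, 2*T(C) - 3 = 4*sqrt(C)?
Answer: 305/4 + 61*sqrt(2) ≈ 162.52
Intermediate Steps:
T(C) = 3/2 + 2*sqrt(C) (T(C) = 3/2 + (4*sqrt(C))/2 = 3/2 + 2*sqrt(C))
o(Y, n) = Y*(3/2 + 2*sqrt(2)) (o(Y, n) = (3/2 + 2*sqrt(2))*Y = Y*(3/2 + 2*sqrt(2)))
z = -56
l(K) = (K + K*(3 + 4*sqrt(2))/2)/(2*K) (l(K) = (K + K*(3 + 4*sqrt(2))/2)/(K + K) = (K + K*(3 + 4*sqrt(2))/2)/((2*K)) = (K + K*(3 + 4*sqrt(2))/2)*(1/(2*K)) = (K + K*(3 + 4*sqrt(2))/2)/(2*K))
l(z)*61 = (5/4 + sqrt(2))*61 = 305/4 + 61*sqrt(2)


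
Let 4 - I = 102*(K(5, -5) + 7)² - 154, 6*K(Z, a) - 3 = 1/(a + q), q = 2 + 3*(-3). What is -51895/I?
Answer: 8967456/960469 ≈ 9.3365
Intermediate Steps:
q = -7 (q = 2 - 9 = -7)
K(Z, a) = ½ + 1/(6*(-7 + a)) (K(Z, a) = ½ + 1/(6*(a - 7)) = ½ + 1/(6*(-7 + a)))
I = -4802345/864 (I = 4 - (102*((-20 + 3*(-5))/(6*(-7 - 5)) + 7)² - 154) = 4 - (102*((⅙)*(-20 - 15)/(-12) + 7)² - 154) = 4 - (102*((⅙)*(-1/12)*(-35) + 7)² - 154) = 4 - (102*(35/72 + 7)² - 154) = 4 - (102*(539/72)² - 154) = 4 - (102*(290521/5184) - 154) = 4 - (4938857/864 - 154) = 4 - 1*4805801/864 = 4 - 4805801/864 = -4802345/864 ≈ -5558.3)
-51895/I = -51895/(-4802345/864) = -51895*(-864/4802345) = 8967456/960469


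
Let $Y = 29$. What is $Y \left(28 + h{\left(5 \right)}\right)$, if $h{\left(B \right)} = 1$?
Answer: $841$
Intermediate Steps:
$Y \left(28 + h{\left(5 \right)}\right) = 29 \left(28 + 1\right) = 29 \cdot 29 = 841$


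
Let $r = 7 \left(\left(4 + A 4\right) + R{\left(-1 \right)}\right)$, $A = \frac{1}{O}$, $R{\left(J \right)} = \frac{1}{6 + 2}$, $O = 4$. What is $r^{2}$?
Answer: $\frac{82369}{64} \approx 1287.0$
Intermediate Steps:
$R{\left(J \right)} = \frac{1}{8}$
$A = \frac{1}{4} \approx 0.25$
$r = \frac{287}{8}$ ($r = 7 \left(\left(4 + \frac{1}{4} \cdot 4\right) + \frac{1}{8}\right) = 7 \left(\left(4 + 1\right) + \frac{1}{8}\right) = 7 \left(5 + \frac{1}{8}\right) = 7 \cdot \frac{41}{8} = \frac{287}{8} \approx 35.875$)
$r^{2} = \left(\frac{287}{8}\right)^{2} = \frac{82369}{64}$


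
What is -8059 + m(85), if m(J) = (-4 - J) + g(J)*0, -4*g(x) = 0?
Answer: -8148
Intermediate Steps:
g(x) = 0 (g(x) = -¼*0 = 0)
m(J) = -4 - J (m(J) = (-4 - J) + 0*0 = (-4 - J) + 0 = -4 - J)
-8059 + m(85) = -8059 + (-4 - 1*85) = -8059 + (-4 - 85) = -8059 - 89 = -8148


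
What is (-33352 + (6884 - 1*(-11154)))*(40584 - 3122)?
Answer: -573693068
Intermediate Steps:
(-33352 + (6884 - 1*(-11154)))*(40584 - 3122) = (-33352 + (6884 + 11154))*37462 = (-33352 + 18038)*37462 = -15314*37462 = -573693068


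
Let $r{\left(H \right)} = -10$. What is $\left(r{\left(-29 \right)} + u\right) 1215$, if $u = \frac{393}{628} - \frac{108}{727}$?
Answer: $- \frac{5282422695}{456556} \approx -11570.0$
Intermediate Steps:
$u = \frac{217887}{456556}$ ($u = 393 \cdot \frac{1}{628} - \frac{108}{727} = \frac{393}{628} - \frac{108}{727} = \frac{217887}{456556} \approx 0.47724$)
$\left(r{\left(-29 \right)} + u\right) 1215 = \left(-10 + \frac{217887}{456556}\right) 1215 = \left(- \frac{4347673}{456556}\right) 1215 = - \frac{5282422695}{456556}$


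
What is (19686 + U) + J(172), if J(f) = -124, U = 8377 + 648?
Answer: 28587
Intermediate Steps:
U = 9025
(19686 + U) + J(172) = (19686 + 9025) - 124 = 28711 - 124 = 28587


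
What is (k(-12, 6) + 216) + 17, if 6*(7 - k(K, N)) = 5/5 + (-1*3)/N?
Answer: 2879/12 ≈ 239.92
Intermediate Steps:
k(K, N) = 41/6 + 1/(2*N) (k(K, N) = 7 - (5/5 + (-1*3)/N)/6 = 7 - (5*(⅕) - 3/N)/6 = 7 - (1 - 3/N)/6 = 7 + (-⅙ + 1/(2*N)) = 41/6 + 1/(2*N))
(k(-12, 6) + 216) + 17 = ((⅙)*(3 + 41*6)/6 + 216) + 17 = ((⅙)*(⅙)*(3 + 246) + 216) + 17 = ((⅙)*(⅙)*249 + 216) + 17 = (83/12 + 216) + 17 = 2675/12 + 17 = 2879/12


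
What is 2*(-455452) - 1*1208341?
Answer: -2119245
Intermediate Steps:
2*(-455452) - 1*1208341 = -910904 - 1208341 = -2119245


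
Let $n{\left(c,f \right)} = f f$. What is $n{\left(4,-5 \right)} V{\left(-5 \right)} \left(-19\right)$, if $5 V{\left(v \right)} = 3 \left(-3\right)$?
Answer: $855$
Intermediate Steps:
$n{\left(c,f \right)} = f^{2}$
$V{\left(v \right)} = - \frac{9}{5}$ ($V{\left(v \right)} = \frac{3 \left(-3\right)}{5} = \frac{1}{5} \left(-9\right) = - \frac{9}{5}$)
$n{\left(4,-5 \right)} V{\left(-5 \right)} \left(-19\right) = \left(-5\right)^{2} \left(- \frac{9}{5}\right) \left(-19\right) = 25 \left(- \frac{9}{5}\right) \left(-19\right) = \left(-45\right) \left(-19\right) = 855$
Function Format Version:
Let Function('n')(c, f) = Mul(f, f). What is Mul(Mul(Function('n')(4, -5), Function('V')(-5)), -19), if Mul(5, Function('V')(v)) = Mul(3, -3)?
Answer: 855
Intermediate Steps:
Function('n')(c, f) = Pow(f, 2)
Function('V')(v) = Rational(-9, 5) (Function('V')(v) = Mul(Rational(1, 5), Mul(3, -3)) = Mul(Rational(1, 5), -9) = Rational(-9, 5))
Mul(Mul(Function('n')(4, -5), Function('V')(-5)), -19) = Mul(Mul(Pow(-5, 2), Rational(-9, 5)), -19) = Mul(Mul(25, Rational(-9, 5)), -19) = Mul(-45, -19) = 855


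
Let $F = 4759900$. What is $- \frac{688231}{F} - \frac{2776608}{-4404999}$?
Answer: $\frac{3394906517477}{6989118246700} \approx 0.48574$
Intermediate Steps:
$- \frac{688231}{F} - \frac{2776608}{-4404999} = - \frac{688231}{4759900} - \frac{2776608}{-4404999} = \left(-688231\right) \frac{1}{4759900} - - \frac{925536}{1468333} = - \frac{688231}{4759900} + \frac{925536}{1468333} = \frac{3394906517477}{6989118246700}$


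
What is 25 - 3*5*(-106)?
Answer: 1615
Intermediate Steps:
25 - 3*5*(-106) = 25 - 15*(-106) = 25 + 1590 = 1615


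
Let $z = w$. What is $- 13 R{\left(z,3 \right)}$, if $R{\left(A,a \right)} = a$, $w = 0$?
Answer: $-39$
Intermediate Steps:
$z = 0$
$- 13 R{\left(z,3 \right)} = \left(-13\right) 3 = -39$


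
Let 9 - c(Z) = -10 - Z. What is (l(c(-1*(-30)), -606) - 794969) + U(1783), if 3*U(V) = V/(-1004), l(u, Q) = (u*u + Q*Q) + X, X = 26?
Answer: -1281023455/3012 ≈ -4.2531e+5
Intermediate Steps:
c(Z) = 19 + Z (c(Z) = 9 - (-10 - Z) = 9 + (10 + Z) = 19 + Z)
l(u, Q) = 26 + Q² + u² (l(u, Q) = (u*u + Q*Q) + 26 = (u² + Q²) + 26 = (Q² + u²) + 26 = 26 + Q² + u²)
U(V) = -V/3012 (U(V) = (V/(-1004))/3 = (V*(-1/1004))/3 = (-V/1004)/3 = -V/3012)
(l(c(-1*(-30)), -606) - 794969) + U(1783) = ((26 + (-606)² + (19 - 1*(-30))²) - 794969) - 1/3012*1783 = ((26 + 367236 + (19 + 30)²) - 794969) - 1783/3012 = ((26 + 367236 + 49²) - 794969) - 1783/3012 = ((26 + 367236 + 2401) - 794969) - 1783/3012 = (369663 - 794969) - 1783/3012 = -425306 - 1783/3012 = -1281023455/3012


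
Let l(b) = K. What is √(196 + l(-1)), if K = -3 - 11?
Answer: √182 ≈ 13.491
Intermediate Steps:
K = -14
l(b) = -14
√(196 + l(-1)) = √(196 - 14) = √182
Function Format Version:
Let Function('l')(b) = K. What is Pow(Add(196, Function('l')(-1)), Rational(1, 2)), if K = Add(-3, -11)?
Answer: Pow(182, Rational(1, 2)) ≈ 13.491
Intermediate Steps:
K = -14
Function('l')(b) = -14
Pow(Add(196, Function('l')(-1)), Rational(1, 2)) = Pow(Add(196, -14), Rational(1, 2)) = Pow(182, Rational(1, 2))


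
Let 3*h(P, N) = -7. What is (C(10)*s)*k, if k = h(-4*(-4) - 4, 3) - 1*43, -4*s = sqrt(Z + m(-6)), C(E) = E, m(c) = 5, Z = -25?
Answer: 680*I*sqrt(5)/3 ≈ 506.84*I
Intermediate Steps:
h(P, N) = -7/3 (h(P, N) = (1/3)*(-7) = -7/3)
s = -I*sqrt(5)/2 (s = -sqrt(-25 + 5)/4 = -I*sqrt(5)/2 ≈ -1.118*I)
k = -136/3 (k = -7/3 - 1*43 = -7/3 - 43 = -136/3 ≈ -45.333)
(C(10)*s)*k = (10*(-I*sqrt(5)/2))*(-136/3) = -5*I*sqrt(5)*(-136/3) = 680*I*sqrt(5)/3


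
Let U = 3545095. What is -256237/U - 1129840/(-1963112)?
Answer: 437796025657/869927316955 ≈ 0.50326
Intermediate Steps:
-256237/U - 1129840/(-1963112) = -256237/3545095 - 1129840/(-1963112) = -256237*1/3545095 - 1129840*(-1/1963112) = -256237/3545095 + 141230/245389 = 437796025657/869927316955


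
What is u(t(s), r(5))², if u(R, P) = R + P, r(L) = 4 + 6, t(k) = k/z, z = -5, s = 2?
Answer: 2304/25 ≈ 92.160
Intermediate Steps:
t(k) = -k/5 (t(k) = k/(-5) = k*(-⅕) = -k/5)
r(L) = 10
u(R, P) = P + R
u(t(s), r(5))² = (10 - ⅕*2)² = (10 - ⅖)² = (48/5)² = 2304/25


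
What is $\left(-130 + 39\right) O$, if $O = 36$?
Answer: $-3276$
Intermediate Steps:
$\left(-130 + 39\right) O = \left(-130 + 39\right) 36 = \left(-91\right) 36 = -3276$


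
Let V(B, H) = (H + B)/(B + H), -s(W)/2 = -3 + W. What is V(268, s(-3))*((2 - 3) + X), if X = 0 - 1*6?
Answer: -7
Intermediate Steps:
s(W) = 6 - 2*W (s(W) = -2*(-3 + W) = 6 - 2*W)
X = -6 (X = 0 - 6 = -6)
V(B, H) = 1 (V(B, H) = (B + H)/(B + H) = 1)
V(268, s(-3))*((2 - 3) + X) = 1*((2 - 3) - 6) = 1*(-1 - 6) = 1*(-7) = -7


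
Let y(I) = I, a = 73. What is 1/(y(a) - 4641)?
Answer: -1/4568 ≈ -0.00021891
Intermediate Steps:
1/(y(a) - 4641) = 1/(73 - 4641) = 1/(-4568) = -1/4568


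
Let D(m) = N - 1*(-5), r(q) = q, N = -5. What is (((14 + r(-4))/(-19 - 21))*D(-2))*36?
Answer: 0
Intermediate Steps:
D(m) = 0 (D(m) = -5 - 1*(-5) = -5 + 5 = 0)
(((14 + r(-4))/(-19 - 21))*D(-2))*36 = (((14 - 4)/(-19 - 21))*0)*36 = ((10/(-40))*0)*36 = ((10*(-1/40))*0)*36 = -1/4*0*36 = 0*36 = 0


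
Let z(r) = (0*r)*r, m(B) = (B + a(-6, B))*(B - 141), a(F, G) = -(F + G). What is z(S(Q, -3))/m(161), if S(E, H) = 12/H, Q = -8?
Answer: 0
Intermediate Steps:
a(F, G) = -F - G
m(B) = -846 + 6*B (m(B) = (B + (-1*(-6) - B))*(B - 141) = (B + (6 - B))*(-141 + B) = 6*(-141 + B) = -846 + 6*B)
z(r) = 0 (z(r) = 0*r = 0)
z(S(Q, -3))/m(161) = 0/(-846 + 6*161) = 0/(-846 + 966) = 0/120 = 0*(1/120) = 0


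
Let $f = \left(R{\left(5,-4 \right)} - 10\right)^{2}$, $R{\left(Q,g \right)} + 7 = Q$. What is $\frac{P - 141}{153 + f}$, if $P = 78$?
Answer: $- \frac{7}{33} \approx -0.21212$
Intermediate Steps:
$R{\left(Q,g \right)} = -7 + Q$
$f = 144$ ($f = \left(\left(-7 + 5\right) - 10\right)^{2} = \left(-2 - 10\right)^{2} = \left(-12\right)^{2} = 144$)
$\frac{P - 141}{153 + f} = \frac{78 - 141}{153 + 144} = - \frac{63}{297} = \left(-63\right) \frac{1}{297} = - \frac{7}{33}$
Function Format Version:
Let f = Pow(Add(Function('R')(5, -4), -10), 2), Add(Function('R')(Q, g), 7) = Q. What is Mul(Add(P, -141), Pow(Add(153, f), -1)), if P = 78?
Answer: Rational(-7, 33) ≈ -0.21212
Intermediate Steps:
Function('R')(Q, g) = Add(-7, Q)
f = 144 (f = Pow(Add(Add(-7, 5), -10), 2) = Pow(Add(-2, -10), 2) = Pow(-12, 2) = 144)
Mul(Add(P, -141), Pow(Add(153, f), -1)) = Mul(Add(78, -141), Pow(Add(153, 144), -1)) = Mul(-63, Pow(297, -1)) = Mul(-63, Rational(1, 297)) = Rational(-7, 33)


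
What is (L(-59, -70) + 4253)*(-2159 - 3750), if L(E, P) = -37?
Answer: -24912344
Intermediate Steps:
(L(-59, -70) + 4253)*(-2159 - 3750) = (-37 + 4253)*(-2159 - 3750) = 4216*(-5909) = -24912344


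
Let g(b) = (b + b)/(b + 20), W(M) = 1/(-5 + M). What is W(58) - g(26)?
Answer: -1355/1219 ≈ -1.1116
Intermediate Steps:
g(b) = 2*b/(20 + b) (g(b) = (2*b)/(20 + b) = 2*b/(20 + b))
W(58) - g(26) = 1/(-5 + 58) - 2*26/(20 + 26) = 1/53 - 2*26/46 = 1/53 - 1*26/23 = 1/53 - 26/23 = -1355/1219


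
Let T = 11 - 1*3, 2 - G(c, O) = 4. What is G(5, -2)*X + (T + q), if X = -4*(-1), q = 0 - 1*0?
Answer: 0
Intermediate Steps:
q = 0 (q = 0 + 0 = 0)
G(c, O) = -2 (G(c, O) = 2 - 1*4 = 2 - 4 = -2)
T = 8 (T = 11 - 3 = 8)
X = 4
G(5, -2)*X + (T + q) = -2*4 + (8 + 0) = -8 + 8 = 0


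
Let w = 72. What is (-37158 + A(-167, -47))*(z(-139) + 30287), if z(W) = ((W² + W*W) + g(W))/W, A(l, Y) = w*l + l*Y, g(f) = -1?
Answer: -172410358916/139 ≈ -1.2404e+9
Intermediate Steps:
A(l, Y) = 72*l + Y*l (A(l, Y) = 72*l + l*Y = 72*l + Y*l)
z(W) = (-1 + 2*W²)/W (z(W) = ((W² + W*W) - 1)/W = ((W² + W²) - 1)/W = (2*W² - 1)/W = (-1 + 2*W²)/W)
(-37158 + A(-167, -47))*(z(-139) + 30287) = (-37158 - 167*(72 - 47))*((-1/(-139) + 2*(-139)) + 30287) = (-37158 - 167*25)*((-1*(-1/139) - 278) + 30287) = (-37158 - 4175)*((1/139 - 278) + 30287) = -41333*(-38641/139 + 30287) = -41333*4171252/139 = -172410358916/139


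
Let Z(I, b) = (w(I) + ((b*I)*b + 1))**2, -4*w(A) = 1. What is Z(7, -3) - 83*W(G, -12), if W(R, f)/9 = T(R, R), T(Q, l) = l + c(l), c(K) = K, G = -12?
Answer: 351873/16 ≈ 21992.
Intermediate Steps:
w(A) = -1/4 (w(A) = -1/4*1 = -1/4)
T(Q, l) = 2*l (T(Q, l) = l + l = 2*l)
W(R, f) = 18*R (W(R, f) = 9*(2*R) = 18*R)
Z(I, b) = (3/4 + I*b**2)**2 (Z(I, b) = (-1/4 + ((b*I)*b + 1))**2 = (-1/4 + ((I*b)*b + 1))**2 = (-1/4 + (I*b**2 + 1))**2 = (-1/4 + (1 + I*b**2))**2 = (3/4 + I*b**2)**2)
Z(7, -3) - 83*W(G, -12) = (3 + 4*7*(-3)**2)**2/16 - 1494*(-12) = (3 + 4*7*9)**2/16 - 83*(-216) = (3 + 252)**2/16 + 17928 = (1/16)*255**2 + 17928 = (1/16)*65025 + 17928 = 65025/16 + 17928 = 351873/16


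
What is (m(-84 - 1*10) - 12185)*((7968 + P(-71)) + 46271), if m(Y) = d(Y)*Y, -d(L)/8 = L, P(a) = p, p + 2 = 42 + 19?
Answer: -4499838154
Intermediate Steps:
p = 59 (p = -2 + (42 + 19) = -2 + 61 = 59)
P(a) = 59
d(L) = -8*L
m(Y) = -8*Y² (m(Y) = (-8*Y)*Y = -8*Y²)
(m(-84 - 1*10) - 12185)*((7968 + P(-71)) + 46271) = (-8*(-84 - 1*10)² - 12185)*((7968 + 59) + 46271) = (-8*(-84 - 10)² - 12185)*(8027 + 46271) = (-8*(-94)² - 12185)*54298 = (-8*8836 - 12185)*54298 = (-70688 - 12185)*54298 = -82873*54298 = -4499838154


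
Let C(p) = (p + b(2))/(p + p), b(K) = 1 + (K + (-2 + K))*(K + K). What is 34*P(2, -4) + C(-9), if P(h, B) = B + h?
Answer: -68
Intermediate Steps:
b(K) = 1 + 2*K*(-2 + 2*K) (b(K) = 1 + (-2 + 2*K)*(2*K) = 1 + 2*K*(-2 + 2*K))
C(p) = (9 + p)/(2*p) (C(p) = (p + (1 - 4*2 + 4*2²))/(p + p) = (p + (1 - 8 + 4*4))/((2*p)) = (p + (1 - 8 + 16))*(1/(2*p)) = (p + 9)*(1/(2*p)) = (9 + p)*(1/(2*p)) = (9 + p)/(2*p))
34*P(2, -4) + C(-9) = 34*(-4 + 2) + (½)*(9 - 9)/(-9) = 34*(-2) + (½)*(-⅑)*0 = -68 + 0 = -68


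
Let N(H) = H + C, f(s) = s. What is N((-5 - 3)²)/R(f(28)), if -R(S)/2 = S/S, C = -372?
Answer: 154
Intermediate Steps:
N(H) = -372 + H (N(H) = H - 372 = -372 + H)
R(S) = -2 (R(S) = -2*S/S = -2*1 = -2)
N((-5 - 3)²)/R(f(28)) = (-372 + (-5 - 3)²)/(-2) = (-372 + (-8)²)*(-½) = (-372 + 64)*(-½) = -308*(-½) = 154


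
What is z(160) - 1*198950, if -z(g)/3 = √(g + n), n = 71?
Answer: -198950 - 3*√231 ≈ -1.9900e+5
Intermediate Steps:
z(g) = -3*√(71 + g) (z(g) = -3*√(g + 71) = -3*√(71 + g))
z(160) - 1*198950 = -3*√(71 + 160) - 1*198950 = -3*√231 - 198950 = -198950 - 3*√231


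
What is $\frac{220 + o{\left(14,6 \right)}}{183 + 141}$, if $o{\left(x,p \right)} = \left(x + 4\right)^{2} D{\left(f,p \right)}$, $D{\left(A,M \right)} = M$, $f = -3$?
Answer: $\frac{541}{81} \approx 6.679$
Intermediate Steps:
$o{\left(x,p \right)} = p \left(4 + x\right)^{2}$ ($o{\left(x,p \right)} = \left(x + 4\right)^{2} p = \left(4 + x\right)^{2} p = p \left(4 + x\right)^{2}$)
$\frac{220 + o{\left(14,6 \right)}}{183 + 141} = \frac{220 + 6 \left(4 + 14\right)^{2}}{183 + 141} = \frac{220 + 6 \cdot 18^{2}}{324} = \left(220 + 6 \cdot 324\right) \frac{1}{324} = \left(220 + 1944\right) \frac{1}{324} = 2164 \cdot \frac{1}{324} = \frac{541}{81}$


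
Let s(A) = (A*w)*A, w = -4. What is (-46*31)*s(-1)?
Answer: 5704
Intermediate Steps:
s(A) = -4*A**2 (s(A) = (A*(-4))*A = (-4*A)*A = -4*A**2)
(-46*31)*s(-1) = (-46*31)*(-4*(-1)**2) = -(-5704) = -1426*(-4) = 5704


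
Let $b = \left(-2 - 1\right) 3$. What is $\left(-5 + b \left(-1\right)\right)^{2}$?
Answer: $16$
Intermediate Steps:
$b = -9$ ($b = \left(-3\right) 3 = -9$)
$\left(-5 + b \left(-1\right)\right)^{2} = \left(-5 - -9\right)^{2} = \left(-5 + 9\right)^{2} = 4^{2} = 16$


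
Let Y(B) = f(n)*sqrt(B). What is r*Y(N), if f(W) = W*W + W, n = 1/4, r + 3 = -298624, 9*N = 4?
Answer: -1493135/24 ≈ -62214.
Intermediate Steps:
N = 4/9 (N = (1/9)*4 = 4/9 ≈ 0.44444)
r = -298627 (r = -3 - 298624 = -298627)
n = 1/4 ≈ 0.25000
f(W) = W + W**2 (f(W) = W**2 + W = W + W**2)
Y(B) = 5*sqrt(B)/16 (Y(B) = ((1 + 1/4)/4)*sqrt(B) = ((1/4)*(5/4))*sqrt(B) = 5*sqrt(B)/16)
r*Y(N) = -1493135*sqrt(4/9)/16 = -1493135*2/(16*3) = -298627*5/24 = -1493135/24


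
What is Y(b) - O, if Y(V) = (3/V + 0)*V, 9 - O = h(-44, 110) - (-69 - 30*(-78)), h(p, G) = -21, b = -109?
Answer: -2298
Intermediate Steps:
O = 2301 (O = 9 - (-21 - (-69 - 30*(-78))) = 9 - (-21 - (-69 + 2340)) = 9 - (-21 - 1*2271) = 9 - (-21 - 2271) = 9 - 1*(-2292) = 9 + 2292 = 2301)
Y(V) = 3 (Y(V) = (3/V)*V = 3)
Y(b) - O = 3 - 1*2301 = 3 - 2301 = -2298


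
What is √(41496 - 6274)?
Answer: √35222 ≈ 187.68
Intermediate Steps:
√(41496 - 6274) = √35222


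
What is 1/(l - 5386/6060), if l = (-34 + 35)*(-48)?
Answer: -3030/148133 ≈ -0.020455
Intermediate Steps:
l = -48 (l = 1*(-48) = -48)
1/(l - 5386/6060) = 1/(-48 - 5386/6060) = 1/(-48 - 5386*1/6060) = 1/(-48 - 2693/3030) = 1/(-148133/3030) = -3030/148133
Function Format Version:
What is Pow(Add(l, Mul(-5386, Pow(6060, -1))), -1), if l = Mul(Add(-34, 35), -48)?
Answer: Rational(-3030, 148133) ≈ -0.020455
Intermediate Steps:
l = -48 (l = Mul(1, -48) = -48)
Pow(Add(l, Mul(-5386, Pow(6060, -1))), -1) = Pow(Add(-48, Mul(-5386, Pow(6060, -1))), -1) = Pow(Add(-48, Mul(-5386, Rational(1, 6060))), -1) = Pow(Add(-48, Rational(-2693, 3030)), -1) = Pow(Rational(-148133, 3030), -1) = Rational(-3030, 148133)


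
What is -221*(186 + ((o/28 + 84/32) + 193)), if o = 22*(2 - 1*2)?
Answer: -674713/8 ≈ -84339.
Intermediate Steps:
o = 0 (o = 22*(2 - 2) = 22*0 = 0)
-221*(186 + ((o/28 + 84/32) + 193)) = -221*(186 + ((0/28 + 84/32) + 193)) = -221*(186 + ((0*(1/28) + 84*(1/32)) + 193)) = -221*(186 + ((0 + 21/8) + 193)) = -221*(186 + (21/8 + 193)) = -221*(186 + 1565/8) = -221*3053/8 = -674713/8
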